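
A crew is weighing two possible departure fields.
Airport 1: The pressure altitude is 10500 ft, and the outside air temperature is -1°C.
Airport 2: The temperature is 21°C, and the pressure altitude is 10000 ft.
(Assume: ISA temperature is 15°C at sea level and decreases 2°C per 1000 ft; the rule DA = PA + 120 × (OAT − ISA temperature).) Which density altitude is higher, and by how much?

Airport 2 by 2020 ft

Airport 1: ISA temp = -6°C, deviation +5°C, DA = 10500 + 120 × 5 = 11100 ft.
Airport 2: ISA temp = -5°C, deviation +26°C, DA = 10000 + 120 × 26 = 13120 ft.
Airport 2 is higher by 13120 − 11100 = 2020 ft.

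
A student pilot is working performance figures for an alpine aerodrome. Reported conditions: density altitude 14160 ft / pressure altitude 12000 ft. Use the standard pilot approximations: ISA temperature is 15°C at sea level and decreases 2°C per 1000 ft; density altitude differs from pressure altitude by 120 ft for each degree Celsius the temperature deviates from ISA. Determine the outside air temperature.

Density altitude − pressure altitude = 14160 − 12000 = +2160 ft.
At 120 ft/°C that is an ISA deviation of 2160/120 = +18°C.
ISA temperature at 12000 ft = 15 − 2 × (12000/1000) = -9°C.
OAT = ISA + deviation = -9 + (+18) = 9°C.

9°C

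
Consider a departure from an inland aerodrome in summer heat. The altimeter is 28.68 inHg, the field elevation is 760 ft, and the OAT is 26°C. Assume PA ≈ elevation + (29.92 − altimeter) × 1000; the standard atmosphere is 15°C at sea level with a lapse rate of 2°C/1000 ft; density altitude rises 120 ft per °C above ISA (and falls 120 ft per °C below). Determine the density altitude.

Pressure altitude = 760 + (29.92 − 28.68) × 1000 = 760 + (+1240) = 2000 ft.
ISA temperature at 2000 ft = 15 − 2 × (2000/1000) = 11°C.
ISA deviation = 26 − 11 = +15°C.
Density altitude = 2000 + 120 × (15) = 3800 ft.

3800 ft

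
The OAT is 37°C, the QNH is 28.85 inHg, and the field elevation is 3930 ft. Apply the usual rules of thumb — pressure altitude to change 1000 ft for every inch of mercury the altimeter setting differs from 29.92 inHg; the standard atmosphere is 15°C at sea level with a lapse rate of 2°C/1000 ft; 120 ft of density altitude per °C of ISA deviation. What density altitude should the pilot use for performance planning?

Pressure altitude = 3930 + (29.92 − 28.85) × 1000 = 3930 + (+1070) = 5000 ft.
ISA temperature at 5000 ft = 15 − 2 × (5000/1000) = 5°C.
ISA deviation = 37 − 5 = +32°C.
Density altitude = 5000 + 120 × (32) = 8840 ft.

8840 ft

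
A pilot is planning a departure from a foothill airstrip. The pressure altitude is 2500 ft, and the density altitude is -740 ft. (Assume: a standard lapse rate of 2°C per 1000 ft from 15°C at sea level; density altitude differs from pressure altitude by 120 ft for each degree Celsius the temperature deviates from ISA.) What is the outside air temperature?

-17°C

Density altitude − pressure altitude = -740 − 2500 = -3240 ft.
At 120 ft/°C that is an ISA deviation of -3240/120 = -27°C.
ISA temperature at 2500 ft = 15 − 2 × (2500/1000) = 10°C.
OAT = ISA + deviation = 10 + (-27) = -17°C.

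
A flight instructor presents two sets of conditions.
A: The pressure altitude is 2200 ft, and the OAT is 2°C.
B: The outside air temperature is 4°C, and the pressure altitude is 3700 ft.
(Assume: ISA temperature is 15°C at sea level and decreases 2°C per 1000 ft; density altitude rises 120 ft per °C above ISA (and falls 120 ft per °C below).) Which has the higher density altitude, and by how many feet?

A: ISA temp = 10.6°C, deviation -8.6°C, DA = 2200 + 120 × (-8.6) = 1168 ft.
B: ISA temp = 7.6°C, deviation -3.6°C, DA = 3700 + 120 × (-3.6) = 3268 ft.
B is higher by 3268 − 1168 = 2100 ft.

B by 2100 ft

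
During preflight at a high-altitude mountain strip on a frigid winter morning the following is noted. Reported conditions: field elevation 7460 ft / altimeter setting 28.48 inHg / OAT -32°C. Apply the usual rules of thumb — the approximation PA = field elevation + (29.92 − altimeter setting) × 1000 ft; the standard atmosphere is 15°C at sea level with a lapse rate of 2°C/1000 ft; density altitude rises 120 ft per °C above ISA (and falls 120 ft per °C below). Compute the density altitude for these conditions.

5396 ft

Pressure altitude = 7460 + (29.92 − 28.48) × 1000 = 7460 + (+1440) = 8900 ft.
ISA temperature at 8900 ft = 15 − 2 × (8900/1000) = -2.8°C.
ISA deviation = -32 − (-2.8) = -29.2°C.
Density altitude = 8900 + 120 × (-29.2) = 5396 ft.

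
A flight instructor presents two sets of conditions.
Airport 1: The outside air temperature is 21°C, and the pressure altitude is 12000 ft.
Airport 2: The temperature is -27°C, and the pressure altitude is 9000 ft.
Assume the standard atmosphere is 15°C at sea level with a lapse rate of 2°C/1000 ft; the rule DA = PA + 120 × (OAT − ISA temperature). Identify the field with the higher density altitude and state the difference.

Airport 1: ISA temp = -9°C, deviation +30°C, DA = 12000 + 120 × 30 = 15600 ft.
Airport 2: ISA temp = -3°C, deviation -24°C, DA = 9000 + 120 × (-24) = 6120 ft.
Airport 1 is higher by 15600 − 6120 = 9480 ft.

Airport 1 by 9480 ft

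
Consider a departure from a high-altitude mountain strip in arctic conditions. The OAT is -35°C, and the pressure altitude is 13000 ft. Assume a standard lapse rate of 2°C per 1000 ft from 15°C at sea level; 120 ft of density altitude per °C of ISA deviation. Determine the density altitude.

10120 ft

ISA temperature at 13000 ft = 15 − 2 × (13000/1000) = -11°C.
ISA deviation = -35 − (-11) = -24°C.
Density altitude = 13000 + 120 × (-24) = 13000 + (-2880) = 10120 ft.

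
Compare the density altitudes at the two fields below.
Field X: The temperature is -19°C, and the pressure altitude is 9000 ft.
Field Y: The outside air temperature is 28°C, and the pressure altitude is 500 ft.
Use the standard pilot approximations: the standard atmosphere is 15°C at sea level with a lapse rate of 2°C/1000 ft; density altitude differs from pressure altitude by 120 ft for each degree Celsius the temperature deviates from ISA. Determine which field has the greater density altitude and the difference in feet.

Field X: ISA temp = -3°C, deviation -16°C, DA = 9000 + 120 × (-16) = 7080 ft.
Field Y: ISA temp = 14°C, deviation +14°C, DA = 500 + 120 × 14 = 2180 ft.
Field X is higher by 7080 − 2180 = 4900 ft.

Field X by 4900 ft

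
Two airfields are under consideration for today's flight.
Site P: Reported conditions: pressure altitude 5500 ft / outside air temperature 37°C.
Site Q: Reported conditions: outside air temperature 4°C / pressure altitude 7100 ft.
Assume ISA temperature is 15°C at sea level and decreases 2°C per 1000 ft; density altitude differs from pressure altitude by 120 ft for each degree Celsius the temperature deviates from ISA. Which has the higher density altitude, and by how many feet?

Site P: ISA temp = 4°C, deviation +33°C, DA = 5500 + 120 × 33 = 9460 ft.
Site Q: ISA temp = 0.8°C, deviation +3.2°C, DA = 7100 + 120 × 3.2 = 7484 ft.
Site P is higher by 9460 − 7484 = 1976 ft.

Site P by 1976 ft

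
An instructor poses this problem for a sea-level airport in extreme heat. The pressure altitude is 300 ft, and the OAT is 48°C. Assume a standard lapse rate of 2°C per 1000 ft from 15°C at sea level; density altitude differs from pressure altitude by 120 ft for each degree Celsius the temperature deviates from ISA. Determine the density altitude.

ISA temperature at 300 ft = 15 − 2 × (300/1000) = 14.4°C.
ISA deviation = 48 − 14.4 = +33.6°C.
Density altitude = 300 + 120 × (33.6) = 300 + (+4032) = 4332 ft.

4332 ft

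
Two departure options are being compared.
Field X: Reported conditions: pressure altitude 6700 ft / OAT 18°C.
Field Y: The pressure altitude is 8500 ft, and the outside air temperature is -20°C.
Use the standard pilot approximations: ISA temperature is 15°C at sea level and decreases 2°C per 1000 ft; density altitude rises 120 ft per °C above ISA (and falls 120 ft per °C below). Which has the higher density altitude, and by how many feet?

Field X: ISA temp = 1.6°C, deviation +16.4°C, DA = 6700 + 120 × 16.4 = 8668 ft.
Field Y: ISA temp = -2°C, deviation -18°C, DA = 8500 + 120 × (-18) = 6340 ft.
Field X is higher by 8668 − 6340 = 2328 ft.

Field X by 2328 ft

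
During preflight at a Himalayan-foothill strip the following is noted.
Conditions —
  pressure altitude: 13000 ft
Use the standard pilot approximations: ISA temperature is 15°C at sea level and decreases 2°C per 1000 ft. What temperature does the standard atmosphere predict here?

ISA temperature = 15 − 2 × (13000/1000) = 15 − 26 = -11°C.

-11°C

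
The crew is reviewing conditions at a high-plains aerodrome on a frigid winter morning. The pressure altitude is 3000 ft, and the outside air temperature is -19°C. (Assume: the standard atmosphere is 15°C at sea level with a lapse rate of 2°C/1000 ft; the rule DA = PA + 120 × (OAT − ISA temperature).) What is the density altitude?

-360 ft

ISA temperature at 3000 ft = 15 − 2 × (3000/1000) = 9°C.
ISA deviation = -19 − 9 = -28°C.
Density altitude = 3000 + 120 × (-28) = 3000 + (-3360) = -360 ft.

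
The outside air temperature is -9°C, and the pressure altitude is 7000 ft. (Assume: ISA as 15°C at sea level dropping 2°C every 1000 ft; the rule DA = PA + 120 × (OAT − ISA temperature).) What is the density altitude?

ISA temperature at 7000 ft = 15 − 2 × (7000/1000) = 1°C.
ISA deviation = -9 − 1 = -10°C.
Density altitude = 7000 + 120 × (-10) = 7000 + (-1200) = 5800 ft.

5800 ft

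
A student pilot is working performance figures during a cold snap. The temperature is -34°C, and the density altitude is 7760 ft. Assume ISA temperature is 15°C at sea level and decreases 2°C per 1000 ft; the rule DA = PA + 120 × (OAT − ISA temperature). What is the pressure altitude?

DA = PA + 120 × (OAT − (15 − 2·PA/1000)) = PA + 120·OAT − 1800 + 0.24·PA = 1.24·PA + 120·OAT − 1800.
So 1.24·PA = 7760 − 120 × (-34) + 1800 = 13640.
PA = 13640 / 1.24 = 11000 ft.

11000 ft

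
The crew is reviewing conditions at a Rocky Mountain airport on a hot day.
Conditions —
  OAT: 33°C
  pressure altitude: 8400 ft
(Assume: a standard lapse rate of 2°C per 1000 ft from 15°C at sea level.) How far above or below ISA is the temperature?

ISA temperature at 8400 ft = 15 − 2 × (8400/1000) = -1.8°C.
Deviation = OAT − ISA = 33 − (-1.8) = +34.8°C.

ISA+34.8°C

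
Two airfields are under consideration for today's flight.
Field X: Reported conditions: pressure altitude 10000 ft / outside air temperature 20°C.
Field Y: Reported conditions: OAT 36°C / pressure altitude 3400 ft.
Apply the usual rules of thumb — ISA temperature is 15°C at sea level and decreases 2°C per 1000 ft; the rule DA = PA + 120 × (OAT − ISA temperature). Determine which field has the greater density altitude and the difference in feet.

Field X: ISA temp = -5°C, deviation +25°C, DA = 10000 + 120 × 25 = 13000 ft.
Field Y: ISA temp = 8.2°C, deviation +27.8°C, DA = 3400 + 120 × 27.8 = 6736 ft.
Field X is higher by 13000 − 6736 = 6264 ft.

Field X by 6264 ft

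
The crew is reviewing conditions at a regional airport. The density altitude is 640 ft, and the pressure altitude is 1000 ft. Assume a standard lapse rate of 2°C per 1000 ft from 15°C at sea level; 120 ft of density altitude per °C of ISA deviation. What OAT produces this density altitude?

Density altitude − pressure altitude = 640 − 1000 = -360 ft.
At 120 ft/°C that is an ISA deviation of -360/120 = -3°C.
ISA temperature at 1000 ft = 15 − 2 × (1000/1000) = 13°C.
OAT = ISA + deviation = 13 + (-3) = 10°C.

10°C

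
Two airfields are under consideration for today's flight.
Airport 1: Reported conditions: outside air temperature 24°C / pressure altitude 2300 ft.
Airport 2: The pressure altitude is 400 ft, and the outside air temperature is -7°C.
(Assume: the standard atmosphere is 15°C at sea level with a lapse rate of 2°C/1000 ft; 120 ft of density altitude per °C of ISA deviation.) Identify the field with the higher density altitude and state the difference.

Airport 1 by 6076 ft

Airport 1: ISA temp = 10.4°C, deviation +13.6°C, DA = 2300 + 120 × 13.6 = 3932 ft.
Airport 2: ISA temp = 14.2°C, deviation -21.2°C, DA = 400 + 120 × (-21.2) = -2144 ft.
Airport 1 is higher by 3932 − (-2144) = 6076 ft.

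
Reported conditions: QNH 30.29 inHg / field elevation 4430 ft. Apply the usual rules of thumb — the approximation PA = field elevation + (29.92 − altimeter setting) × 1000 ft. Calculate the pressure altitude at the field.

4060 ft

Pressure correction = (29.92 − 30.29) × 1000 = -370 ft.
Pressure altitude = 4430 + (-370) = 4060 ft.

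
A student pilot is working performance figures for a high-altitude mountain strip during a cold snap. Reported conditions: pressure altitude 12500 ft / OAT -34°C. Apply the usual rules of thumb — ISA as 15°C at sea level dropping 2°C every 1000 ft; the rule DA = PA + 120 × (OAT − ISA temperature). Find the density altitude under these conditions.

9620 ft

ISA temperature at 12500 ft = 15 − 2 × (12500/1000) = -10°C.
ISA deviation = -34 − (-10) = -24°C.
Density altitude = 12500 + 120 × (-24) = 12500 + (-2880) = 9620 ft.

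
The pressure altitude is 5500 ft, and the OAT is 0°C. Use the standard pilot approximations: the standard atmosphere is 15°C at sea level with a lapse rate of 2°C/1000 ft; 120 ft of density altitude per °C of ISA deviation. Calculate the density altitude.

5020 ft

ISA temperature at 5500 ft = 15 − 2 × (5500/1000) = 4°C.
ISA deviation = 0 − 4 = -4°C.
Density altitude = 5500 + 120 × (-4) = 5500 + (-480) = 5020 ft.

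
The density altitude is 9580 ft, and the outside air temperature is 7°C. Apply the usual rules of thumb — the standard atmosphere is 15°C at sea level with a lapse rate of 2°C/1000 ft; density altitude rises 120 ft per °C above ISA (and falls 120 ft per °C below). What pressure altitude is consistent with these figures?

DA = PA + 120 × (OAT − (15 − 2·PA/1000)) = PA + 120·OAT − 1800 + 0.24·PA = 1.24·PA + 120·OAT − 1800.
So 1.24·PA = 9580 − 120 × 7 + 1800 = 10540.
PA = 10540 / 1.24 = 8500 ft.

8500 ft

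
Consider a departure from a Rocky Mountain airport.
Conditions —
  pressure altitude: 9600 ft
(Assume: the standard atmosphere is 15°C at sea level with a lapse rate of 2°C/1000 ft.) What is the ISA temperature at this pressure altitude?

ISA temperature = 15 − 2 × (9600/1000) = 15 − 19.2 = -4.2°C.

-4.2°C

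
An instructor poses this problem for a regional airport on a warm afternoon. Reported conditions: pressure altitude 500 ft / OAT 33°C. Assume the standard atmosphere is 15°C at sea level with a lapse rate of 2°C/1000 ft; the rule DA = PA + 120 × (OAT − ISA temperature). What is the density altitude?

2780 ft

ISA temperature at 500 ft = 15 − 2 × (500/1000) = 14°C.
ISA deviation = 33 − 14 = +19°C.
Density altitude = 500 + 120 × (19) = 500 + (+2280) = 2780 ft.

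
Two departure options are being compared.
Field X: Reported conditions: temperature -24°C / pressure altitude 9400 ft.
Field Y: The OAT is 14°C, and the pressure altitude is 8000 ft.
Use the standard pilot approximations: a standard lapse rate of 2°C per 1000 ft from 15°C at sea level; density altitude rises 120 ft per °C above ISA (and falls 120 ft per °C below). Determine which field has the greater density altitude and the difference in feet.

Field Y by 2824 ft

Field X: ISA temp = -3.8°C, deviation -20.2°C, DA = 9400 + 120 × (-20.2) = 6976 ft.
Field Y: ISA temp = -1°C, deviation +15°C, DA = 8000 + 120 × 15 = 9800 ft.
Field Y is higher by 9800 − 6976 = 2824 ft.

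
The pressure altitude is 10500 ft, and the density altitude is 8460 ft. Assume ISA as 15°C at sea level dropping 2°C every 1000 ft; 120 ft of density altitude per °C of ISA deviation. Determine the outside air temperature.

Density altitude − pressure altitude = 8460 − 10500 = -2040 ft.
At 120 ft/°C that is an ISA deviation of -2040/120 = -17°C.
ISA temperature at 10500 ft = 15 − 2 × (10500/1000) = -6°C.
OAT = ISA + deviation = -6 + (-17) = -23°C.

-23°C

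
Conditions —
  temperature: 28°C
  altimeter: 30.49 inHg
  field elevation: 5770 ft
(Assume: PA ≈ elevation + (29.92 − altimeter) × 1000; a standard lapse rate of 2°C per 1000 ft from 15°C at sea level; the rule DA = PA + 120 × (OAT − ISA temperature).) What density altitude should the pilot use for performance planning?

Pressure altitude = 5770 + (29.92 − 30.49) × 1000 = 5770 + (-570) = 5200 ft.
ISA temperature at 5200 ft = 15 − 2 × (5200/1000) = 4.6°C.
ISA deviation = 28 − 4.6 = +23.4°C.
Density altitude = 5200 + 120 × (23.4) = 8008 ft.

8008 ft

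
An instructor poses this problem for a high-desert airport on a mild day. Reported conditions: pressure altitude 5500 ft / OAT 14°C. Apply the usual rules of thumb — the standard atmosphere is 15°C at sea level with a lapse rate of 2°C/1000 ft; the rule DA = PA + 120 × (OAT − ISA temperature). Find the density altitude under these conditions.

ISA temperature at 5500 ft = 15 − 2 × (5500/1000) = 4°C.
ISA deviation = 14 − 4 = +10°C.
Density altitude = 5500 + 120 × (10) = 5500 + (+1200) = 6700 ft.

6700 ft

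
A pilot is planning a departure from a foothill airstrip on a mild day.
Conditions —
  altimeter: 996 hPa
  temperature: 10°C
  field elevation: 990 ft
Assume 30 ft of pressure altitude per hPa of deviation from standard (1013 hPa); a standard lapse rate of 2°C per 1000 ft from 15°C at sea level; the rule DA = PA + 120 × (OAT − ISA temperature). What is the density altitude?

1260 ft

Pressure altitude = 990 + (1013 − 996) × 30 = 990 + (+510) = 1500 ft.
ISA temperature at 1500 ft = 15 − 2 × (1500/1000) = 12°C.
ISA deviation = 10 − 12 = -2°C.
Density altitude = 1500 + 120 × (-2) = 1260 ft.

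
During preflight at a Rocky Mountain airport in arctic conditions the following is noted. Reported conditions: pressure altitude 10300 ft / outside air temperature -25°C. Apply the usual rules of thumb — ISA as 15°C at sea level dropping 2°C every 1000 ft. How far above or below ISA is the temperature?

ISA temperature at 10300 ft = 15 − 2 × (10300/1000) = -5.6°C.
Deviation = OAT − ISA = -25 − (-5.6) = -19.4°C.

ISA-19.4°C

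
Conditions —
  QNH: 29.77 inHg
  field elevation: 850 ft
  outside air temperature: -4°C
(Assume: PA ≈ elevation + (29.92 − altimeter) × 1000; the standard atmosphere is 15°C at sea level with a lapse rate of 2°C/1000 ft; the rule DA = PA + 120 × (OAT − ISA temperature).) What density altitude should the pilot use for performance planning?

-1040 ft

Pressure altitude = 850 + (29.92 − 29.77) × 1000 = 850 + (+150) = 1000 ft.
ISA temperature at 1000 ft = 15 − 2 × (1000/1000) = 13°C.
ISA deviation = -4 − 13 = -17°C.
Density altitude = 1000 + 120 × (-17) = -1040 ft.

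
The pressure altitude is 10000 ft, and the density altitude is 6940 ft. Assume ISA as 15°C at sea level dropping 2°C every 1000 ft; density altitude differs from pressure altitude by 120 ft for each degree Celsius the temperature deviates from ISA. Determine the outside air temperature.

-30.5°C

Density altitude − pressure altitude = 6940 − 10000 = -3060 ft.
At 120 ft/°C that is an ISA deviation of -3060/120 = -25.5°C.
ISA temperature at 10000 ft = 15 − 2 × (10000/1000) = -5°C.
OAT = ISA + deviation = -5 + (-25.5) = -30.5°C.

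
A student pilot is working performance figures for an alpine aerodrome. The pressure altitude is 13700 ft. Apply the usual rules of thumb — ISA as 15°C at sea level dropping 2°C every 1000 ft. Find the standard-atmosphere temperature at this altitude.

-12.4°C

ISA temperature = 15 − 2 × (13700/1000) = 15 − 27.4 = -12.4°C.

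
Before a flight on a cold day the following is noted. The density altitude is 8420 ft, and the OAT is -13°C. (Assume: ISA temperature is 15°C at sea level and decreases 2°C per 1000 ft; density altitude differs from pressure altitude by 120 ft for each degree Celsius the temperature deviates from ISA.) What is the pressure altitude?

9500 ft

DA = PA + 120 × (OAT − (15 − 2·PA/1000)) = PA + 120·OAT − 1800 + 0.24·PA = 1.24·PA + 120·OAT − 1800.
So 1.24·PA = 8420 − 120 × (-13) + 1800 = 11780.
PA = 11780 / 1.24 = 9500 ft.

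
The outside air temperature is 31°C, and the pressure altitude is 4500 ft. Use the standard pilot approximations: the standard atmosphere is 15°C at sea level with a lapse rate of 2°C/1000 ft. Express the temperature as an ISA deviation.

ISA+25°C

ISA temperature at 4500 ft = 15 − 2 × (4500/1000) = 6°C.
Deviation = OAT − ISA = 31 − 6 = +25°C.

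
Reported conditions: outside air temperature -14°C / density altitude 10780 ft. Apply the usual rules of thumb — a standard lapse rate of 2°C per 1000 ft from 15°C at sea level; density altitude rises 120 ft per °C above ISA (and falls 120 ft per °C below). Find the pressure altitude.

DA = PA + 120 × (OAT − (15 − 2·PA/1000)) = PA + 120·OAT − 1800 + 0.24·PA = 1.24·PA + 120·OAT − 1800.
So 1.24·PA = 10780 − 120 × (-14) + 1800 = 14260.
PA = 14260 / 1.24 = 11500 ft.

11500 ft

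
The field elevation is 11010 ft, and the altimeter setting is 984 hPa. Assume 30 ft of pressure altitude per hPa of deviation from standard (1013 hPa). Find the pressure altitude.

11880 ft

Pressure correction = (1013 − 984) × 30 = +870 ft.
Pressure altitude = 11010 + (+870) = 11880 ft.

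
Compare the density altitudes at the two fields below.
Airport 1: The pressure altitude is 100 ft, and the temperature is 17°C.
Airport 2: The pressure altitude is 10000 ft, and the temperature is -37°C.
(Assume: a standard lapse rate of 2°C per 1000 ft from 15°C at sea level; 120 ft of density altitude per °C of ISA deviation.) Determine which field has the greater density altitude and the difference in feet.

Airport 2 by 5796 ft

Airport 1: ISA temp = 14.8°C, deviation +2.2°C, DA = 100 + 120 × 2.2 = 364 ft.
Airport 2: ISA temp = -5°C, deviation -32°C, DA = 10000 + 120 × (-32) = 6160 ft.
Airport 2 is higher by 6160 − 364 = 5796 ft.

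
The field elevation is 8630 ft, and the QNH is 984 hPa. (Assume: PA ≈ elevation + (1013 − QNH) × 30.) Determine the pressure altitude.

9500 ft

Pressure correction = (1013 − 984) × 30 = +870 ft.
Pressure altitude = 8630 + (+870) = 9500 ft.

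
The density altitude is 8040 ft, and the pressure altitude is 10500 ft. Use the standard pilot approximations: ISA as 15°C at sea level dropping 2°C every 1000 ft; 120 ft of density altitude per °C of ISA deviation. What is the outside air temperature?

Density altitude − pressure altitude = 8040 − 10500 = -2460 ft.
At 120 ft/°C that is an ISA deviation of -2460/120 = -20.5°C.
ISA temperature at 10500 ft = 15 − 2 × (10500/1000) = -6°C.
OAT = ISA + deviation = -6 + (-20.5) = -26.5°C.

-26.5°C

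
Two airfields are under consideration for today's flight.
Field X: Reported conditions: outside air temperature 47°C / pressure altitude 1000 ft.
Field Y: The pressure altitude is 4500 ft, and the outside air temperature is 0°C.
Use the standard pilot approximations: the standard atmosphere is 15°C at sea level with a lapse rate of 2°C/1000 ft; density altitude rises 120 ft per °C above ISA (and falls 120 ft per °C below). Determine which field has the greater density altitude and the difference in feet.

Field X by 1300 ft

Field X: ISA temp = 13°C, deviation +34°C, DA = 1000 + 120 × 34 = 5080 ft.
Field Y: ISA temp = 6°C, deviation -6°C, DA = 4500 + 120 × (-6) = 3780 ft.
Field X is higher by 5080 − 3780 = 1300 ft.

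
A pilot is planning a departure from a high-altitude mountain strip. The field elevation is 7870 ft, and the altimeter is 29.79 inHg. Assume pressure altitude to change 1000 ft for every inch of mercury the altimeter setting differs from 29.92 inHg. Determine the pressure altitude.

Pressure correction = (29.92 − 29.79) × 1000 = +130 ft.
Pressure altitude = 7870 + (+130) = 8000 ft.

8000 ft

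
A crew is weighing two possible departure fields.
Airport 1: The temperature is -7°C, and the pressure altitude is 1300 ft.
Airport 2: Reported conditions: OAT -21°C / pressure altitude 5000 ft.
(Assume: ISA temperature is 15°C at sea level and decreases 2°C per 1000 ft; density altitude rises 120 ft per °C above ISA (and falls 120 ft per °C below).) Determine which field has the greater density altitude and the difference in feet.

Airport 1: ISA temp = 12.4°C, deviation -19.4°C, DA = 1300 + 120 × (-19.4) = -1028 ft.
Airport 2: ISA temp = 5°C, deviation -26°C, DA = 5000 + 120 × (-26) = 1880 ft.
Airport 2 is higher by 1880 − (-1028) = 2908 ft.

Airport 2 by 2908 ft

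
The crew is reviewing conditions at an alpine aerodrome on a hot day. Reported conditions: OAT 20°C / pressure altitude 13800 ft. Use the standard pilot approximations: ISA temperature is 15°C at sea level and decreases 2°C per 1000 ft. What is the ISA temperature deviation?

ISA+32.6°C

ISA temperature at 13800 ft = 15 − 2 × (13800/1000) = -12.6°C.
Deviation = OAT − ISA = 20 − (-12.6) = +32.6°C.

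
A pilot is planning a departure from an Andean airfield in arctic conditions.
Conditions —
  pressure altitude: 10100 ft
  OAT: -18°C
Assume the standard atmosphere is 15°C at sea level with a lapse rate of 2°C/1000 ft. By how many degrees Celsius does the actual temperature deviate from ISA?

ISA temperature at 10100 ft = 15 − 2 × (10100/1000) = -5.2°C.
Deviation = OAT − ISA = -18 − (-5.2) = -12.8°C.

ISA-12.8°C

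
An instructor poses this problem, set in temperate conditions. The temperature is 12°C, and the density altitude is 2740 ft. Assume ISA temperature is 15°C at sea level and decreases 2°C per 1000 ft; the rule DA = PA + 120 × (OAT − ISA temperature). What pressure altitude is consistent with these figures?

DA = PA + 120 × (OAT − (15 − 2·PA/1000)) = PA + 120·OAT − 1800 + 0.24·PA = 1.24·PA + 120·OAT − 1800.
So 1.24·PA = 2740 − 120 × 12 + 1800 = 3100.
PA = 3100 / 1.24 = 2500 ft.

2500 ft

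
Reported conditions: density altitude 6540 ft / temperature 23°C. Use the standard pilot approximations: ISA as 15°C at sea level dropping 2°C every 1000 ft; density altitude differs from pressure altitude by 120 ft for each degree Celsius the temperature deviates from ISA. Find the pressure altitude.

DA = PA + 120 × (OAT − (15 − 2·PA/1000)) = PA + 120·OAT − 1800 + 0.24·PA = 1.24·PA + 120·OAT − 1800.
So 1.24·PA = 6540 − 120 × 23 + 1800 = 5580.
PA = 5580 / 1.24 = 4500 ft.

4500 ft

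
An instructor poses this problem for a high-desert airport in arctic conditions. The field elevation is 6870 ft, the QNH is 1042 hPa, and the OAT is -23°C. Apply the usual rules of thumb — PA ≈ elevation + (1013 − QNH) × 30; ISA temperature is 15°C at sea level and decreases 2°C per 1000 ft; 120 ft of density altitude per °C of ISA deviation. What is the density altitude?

2880 ft

Pressure altitude = 6870 + (1013 − 1042) × 30 = 6870 + (-870) = 6000 ft.
ISA temperature at 6000 ft = 15 − 2 × (6000/1000) = 3°C.
ISA deviation = -23 − 3 = -26°C.
Density altitude = 6000 + 120 × (-26) = 2880 ft.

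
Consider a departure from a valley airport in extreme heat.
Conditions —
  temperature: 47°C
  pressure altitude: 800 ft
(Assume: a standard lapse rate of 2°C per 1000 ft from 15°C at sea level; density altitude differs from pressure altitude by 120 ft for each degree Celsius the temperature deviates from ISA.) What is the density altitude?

4832 ft

ISA temperature at 800 ft = 15 − 2 × (800/1000) = 13.4°C.
ISA deviation = 47 − 13.4 = +33.6°C.
Density altitude = 800 + 120 × (33.6) = 800 + (+4032) = 4832 ft.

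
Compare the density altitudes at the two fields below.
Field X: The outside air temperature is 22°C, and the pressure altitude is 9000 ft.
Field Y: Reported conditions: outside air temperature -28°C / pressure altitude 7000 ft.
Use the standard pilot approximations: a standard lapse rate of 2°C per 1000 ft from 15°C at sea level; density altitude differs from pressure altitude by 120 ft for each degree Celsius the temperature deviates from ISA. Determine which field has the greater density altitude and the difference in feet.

Field X by 8480 ft

Field X: ISA temp = -3°C, deviation +25°C, DA = 9000 + 120 × 25 = 12000 ft.
Field Y: ISA temp = 1°C, deviation -29°C, DA = 7000 + 120 × (-29) = 3520 ft.
Field X is higher by 12000 − 3520 = 8480 ft.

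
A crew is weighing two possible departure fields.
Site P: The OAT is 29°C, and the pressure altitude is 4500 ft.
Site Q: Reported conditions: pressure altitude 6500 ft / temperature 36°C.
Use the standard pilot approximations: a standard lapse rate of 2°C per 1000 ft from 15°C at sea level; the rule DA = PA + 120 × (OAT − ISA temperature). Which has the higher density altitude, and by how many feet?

Site P: ISA temp = 6°C, deviation +23°C, DA = 4500 + 120 × 23 = 7260 ft.
Site Q: ISA temp = 2°C, deviation +34°C, DA = 6500 + 120 × 34 = 10580 ft.
Site Q is higher by 10580 − 7260 = 3320 ft.

Site Q by 3320 ft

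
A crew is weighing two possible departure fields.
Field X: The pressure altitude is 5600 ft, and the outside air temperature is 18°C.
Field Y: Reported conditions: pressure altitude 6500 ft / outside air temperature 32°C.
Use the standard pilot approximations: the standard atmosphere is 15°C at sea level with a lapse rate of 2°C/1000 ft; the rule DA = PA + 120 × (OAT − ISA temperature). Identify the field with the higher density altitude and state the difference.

Field X: ISA temp = 3.8°C, deviation +14.2°C, DA = 5600 + 120 × 14.2 = 7304 ft.
Field Y: ISA temp = 2°C, deviation +30°C, DA = 6500 + 120 × 30 = 10100 ft.
Field Y is higher by 10100 − 7304 = 2796 ft.

Field Y by 2796 ft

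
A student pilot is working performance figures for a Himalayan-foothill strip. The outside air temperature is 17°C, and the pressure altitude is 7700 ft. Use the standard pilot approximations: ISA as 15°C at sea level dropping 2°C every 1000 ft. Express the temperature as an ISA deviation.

ISA temperature at 7700 ft = 15 − 2 × (7700/1000) = -0.4°C.
Deviation = OAT − ISA = 17 − (-0.4) = +17.4°C.

ISA+17.4°C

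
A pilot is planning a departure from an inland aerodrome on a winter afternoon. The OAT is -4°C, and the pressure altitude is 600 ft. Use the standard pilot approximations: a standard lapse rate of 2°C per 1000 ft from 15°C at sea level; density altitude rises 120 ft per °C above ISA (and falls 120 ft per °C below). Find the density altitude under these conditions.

ISA temperature at 600 ft = 15 − 2 × (600/1000) = 13.8°C.
ISA deviation = -4 − 13.8 = -17.8°C.
Density altitude = 600 + 120 × (-17.8) = 600 + (-2136) = -1536 ft.

-1536 ft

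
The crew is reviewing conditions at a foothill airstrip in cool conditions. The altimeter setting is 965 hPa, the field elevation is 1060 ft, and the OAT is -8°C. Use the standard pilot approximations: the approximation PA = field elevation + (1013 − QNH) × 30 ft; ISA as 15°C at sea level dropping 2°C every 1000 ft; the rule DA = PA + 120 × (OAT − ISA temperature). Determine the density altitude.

Pressure altitude = 1060 + (1013 − 965) × 30 = 1060 + (+1440) = 2500 ft.
ISA temperature at 2500 ft = 15 − 2 × (2500/1000) = 10°C.
ISA deviation = -8 − 10 = -18°C.
Density altitude = 2500 + 120 × (-18) = 340 ft.

340 ft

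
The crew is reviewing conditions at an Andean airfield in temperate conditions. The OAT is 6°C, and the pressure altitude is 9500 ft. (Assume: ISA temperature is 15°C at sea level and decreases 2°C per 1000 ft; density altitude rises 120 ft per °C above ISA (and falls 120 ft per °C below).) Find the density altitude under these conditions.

10700 ft

ISA temperature at 9500 ft = 15 − 2 × (9500/1000) = -4°C.
ISA deviation = 6 − (-4) = +10°C.
Density altitude = 9500 + 120 × (10) = 9500 + (+1200) = 10700 ft.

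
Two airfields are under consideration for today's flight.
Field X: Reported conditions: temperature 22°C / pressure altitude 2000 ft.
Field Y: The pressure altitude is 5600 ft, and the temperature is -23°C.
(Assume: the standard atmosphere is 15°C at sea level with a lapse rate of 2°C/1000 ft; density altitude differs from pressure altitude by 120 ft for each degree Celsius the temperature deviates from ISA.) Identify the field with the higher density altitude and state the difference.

Field X by 936 ft

Field X: ISA temp = 11°C, deviation +11°C, DA = 2000 + 120 × 11 = 3320 ft.
Field Y: ISA temp = 3.8°C, deviation -26.8°C, DA = 5600 + 120 × (-26.8) = 2384 ft.
Field X is higher by 3320 − 2384 = 936 ft.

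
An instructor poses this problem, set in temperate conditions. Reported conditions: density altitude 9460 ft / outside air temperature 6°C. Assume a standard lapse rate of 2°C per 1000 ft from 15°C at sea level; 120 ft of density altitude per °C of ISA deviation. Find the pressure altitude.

DA = PA + 120 × (OAT − (15 − 2·PA/1000)) = PA + 120·OAT − 1800 + 0.24·PA = 1.24·PA + 120·OAT − 1800.
So 1.24·PA = 9460 − 120 × 6 + 1800 = 10540.
PA = 10540 / 1.24 = 8500 ft.

8500 ft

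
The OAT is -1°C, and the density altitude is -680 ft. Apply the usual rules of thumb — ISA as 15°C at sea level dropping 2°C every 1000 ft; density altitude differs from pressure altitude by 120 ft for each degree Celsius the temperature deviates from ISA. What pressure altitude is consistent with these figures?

1000 ft

DA = PA + 120 × (OAT − (15 − 2·PA/1000)) = PA + 120·OAT − 1800 + 0.24·PA = 1.24·PA + 120·OAT − 1800.
So 1.24·PA = -680 − 120 × (-1) + 1800 = 1240.
PA = 1240 / 1.24 = 1000 ft.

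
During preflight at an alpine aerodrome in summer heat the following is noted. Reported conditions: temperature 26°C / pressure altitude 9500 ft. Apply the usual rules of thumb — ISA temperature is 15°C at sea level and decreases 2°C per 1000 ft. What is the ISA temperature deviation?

ISA+30°C

ISA temperature at 9500 ft = 15 − 2 × (9500/1000) = -4°C.
Deviation = OAT − ISA = 26 − (-4) = +30°C.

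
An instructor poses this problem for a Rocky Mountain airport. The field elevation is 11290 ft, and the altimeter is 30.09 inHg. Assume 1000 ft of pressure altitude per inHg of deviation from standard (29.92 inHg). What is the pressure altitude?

Pressure correction = (29.92 − 30.09) × 1000 = -170 ft.
Pressure altitude = 11290 + (-170) = 11120 ft.

11120 ft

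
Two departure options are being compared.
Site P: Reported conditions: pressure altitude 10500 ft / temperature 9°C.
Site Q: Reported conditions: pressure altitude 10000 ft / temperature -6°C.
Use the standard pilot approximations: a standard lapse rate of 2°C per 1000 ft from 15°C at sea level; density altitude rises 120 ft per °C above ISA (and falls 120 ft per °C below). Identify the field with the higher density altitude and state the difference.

Site P: ISA temp = -6°C, deviation +15°C, DA = 10500 + 120 × 15 = 12300 ft.
Site Q: ISA temp = -5°C, deviation -1°C, DA = 10000 + 120 × (-1) = 9880 ft.
Site P is higher by 12300 − 9880 = 2420 ft.

Site P by 2420 ft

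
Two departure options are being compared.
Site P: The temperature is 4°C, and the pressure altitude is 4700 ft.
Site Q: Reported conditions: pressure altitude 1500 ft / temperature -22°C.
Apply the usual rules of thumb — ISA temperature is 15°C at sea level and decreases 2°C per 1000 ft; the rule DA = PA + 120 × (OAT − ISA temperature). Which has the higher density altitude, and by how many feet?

Site P: ISA temp = 5.6°C, deviation -1.6°C, DA = 4700 + 120 × (-1.6) = 4508 ft.
Site Q: ISA temp = 12°C, deviation -34°C, DA = 1500 + 120 × (-34) = -2580 ft.
Site P is higher by 4508 − (-2580) = 7088 ft.

Site P by 7088 ft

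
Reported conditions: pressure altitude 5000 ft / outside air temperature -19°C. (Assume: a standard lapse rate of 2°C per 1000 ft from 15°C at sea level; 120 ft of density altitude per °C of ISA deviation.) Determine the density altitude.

2120 ft

ISA temperature at 5000 ft = 15 − 2 × (5000/1000) = 5°C.
ISA deviation = -19 − 5 = -24°C.
Density altitude = 5000 + 120 × (-24) = 5000 + (-2880) = 2120 ft.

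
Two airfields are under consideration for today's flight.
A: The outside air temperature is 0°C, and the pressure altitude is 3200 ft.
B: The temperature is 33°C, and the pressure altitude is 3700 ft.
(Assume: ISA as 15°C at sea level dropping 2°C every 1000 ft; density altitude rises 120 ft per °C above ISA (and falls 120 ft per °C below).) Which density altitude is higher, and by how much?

B by 4580 ft

A: ISA temp = 8.6°C, deviation -8.6°C, DA = 3200 + 120 × (-8.6) = 2168 ft.
B: ISA temp = 7.6°C, deviation +25.4°C, DA = 3700 + 120 × 25.4 = 6748 ft.
B is higher by 6748 − 2168 = 4580 ft.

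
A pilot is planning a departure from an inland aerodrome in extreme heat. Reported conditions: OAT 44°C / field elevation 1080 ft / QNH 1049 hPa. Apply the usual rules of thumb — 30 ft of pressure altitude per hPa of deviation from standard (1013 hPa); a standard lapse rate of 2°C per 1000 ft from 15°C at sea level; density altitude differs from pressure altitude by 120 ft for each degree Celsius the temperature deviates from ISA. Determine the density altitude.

Pressure altitude = 1080 + (1013 − 1049) × 30 = 1080 + (-1080) = 0 ft.
ISA temperature at 0 ft = 15 − 2 × (0/1000) = 15°C.
ISA deviation = 44 − 15 = +29°C.
Density altitude = 0 + 120 × (29) = 3480 ft.

3480 ft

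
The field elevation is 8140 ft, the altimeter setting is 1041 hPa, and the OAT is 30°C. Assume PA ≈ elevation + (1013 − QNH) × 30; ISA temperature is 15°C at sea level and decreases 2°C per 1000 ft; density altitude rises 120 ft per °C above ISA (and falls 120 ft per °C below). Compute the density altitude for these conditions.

10852 ft

Pressure altitude = 8140 + (1013 − 1041) × 30 = 8140 + (-840) = 7300 ft.
ISA temperature at 7300 ft = 15 − 2 × (7300/1000) = 0.4°C.
ISA deviation = 30 − 0.4 = +29.6°C.
Density altitude = 7300 + 120 × (29.6) = 10852 ft.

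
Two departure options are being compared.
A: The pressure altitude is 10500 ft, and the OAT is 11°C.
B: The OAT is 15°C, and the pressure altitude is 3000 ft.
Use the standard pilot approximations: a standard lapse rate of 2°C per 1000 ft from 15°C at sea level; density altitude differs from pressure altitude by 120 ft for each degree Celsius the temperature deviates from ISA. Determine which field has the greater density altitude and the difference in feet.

A by 8820 ft

A: ISA temp = -6°C, deviation +17°C, DA = 10500 + 120 × 17 = 12540 ft.
B: ISA temp = 9°C, deviation +6°C, DA = 3000 + 120 × 6 = 3720 ft.
A is higher by 12540 − 3720 = 8820 ft.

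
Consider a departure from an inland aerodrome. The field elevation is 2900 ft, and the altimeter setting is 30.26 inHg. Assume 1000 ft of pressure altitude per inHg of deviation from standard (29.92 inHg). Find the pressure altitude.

2560 ft

Pressure correction = (29.92 − 30.26) × 1000 = -340 ft.
Pressure altitude = 2900 + (-340) = 2560 ft.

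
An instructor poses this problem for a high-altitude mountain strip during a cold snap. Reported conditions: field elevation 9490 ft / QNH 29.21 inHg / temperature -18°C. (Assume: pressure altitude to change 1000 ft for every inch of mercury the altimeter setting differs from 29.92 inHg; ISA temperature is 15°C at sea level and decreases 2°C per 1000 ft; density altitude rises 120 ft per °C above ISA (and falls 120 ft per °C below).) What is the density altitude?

8688 ft

Pressure altitude = 9490 + (29.92 − 29.21) × 1000 = 9490 + (+710) = 10200 ft.
ISA temperature at 10200 ft = 15 − 2 × (10200/1000) = -5.4°C.
ISA deviation = -18 − (-5.4) = -12.6°C.
Density altitude = 10200 + 120 × (-12.6) = 8688 ft.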